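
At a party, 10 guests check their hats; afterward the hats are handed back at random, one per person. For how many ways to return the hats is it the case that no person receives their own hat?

By inclusion-exclusion, !10 = Σ (-1)^k · 10!/k! for k=0..10
= 10! - 10!/1! + 10!/2! - 10!/3! + 10!/4! - 10!/5! + 10!/6! - 10!/7! + 10!/8! - 10!/9! + 10!/10!
= 3628800 - 3628800 + 1814400 - 604800 + 151200 - 30240 + 5040 - 720 + 90 - 10 + 1
= 1334961

1334961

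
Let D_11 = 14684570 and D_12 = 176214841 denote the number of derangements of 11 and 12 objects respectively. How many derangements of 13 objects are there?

D_13 = (13-1)·(D_12 + D_11) = 12·(176214841 + 14684570) = 12·190899411 = 2290792932.

2290792932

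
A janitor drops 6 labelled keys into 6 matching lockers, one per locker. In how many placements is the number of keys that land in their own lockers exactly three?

40

Choose which 3 of the 6 are fixed: C(6,3) = 20.
The remaining 3 must be deranged: !3 = 2.
Total: 20 × 2 = 40.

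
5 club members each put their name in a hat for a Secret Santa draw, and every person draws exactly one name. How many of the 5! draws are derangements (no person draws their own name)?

44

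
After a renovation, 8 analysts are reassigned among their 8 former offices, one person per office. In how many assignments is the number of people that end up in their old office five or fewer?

40291

Sum C(8,i)·!(8-i) for i = 0..5:
  i=0: C(8,0)·!8 = 1·14833 = 14833
  i=1: C(8,1)·!7 = 8·1854 = 14832
  i=2: C(8,2)·!6 = 28·265 = 7420
  i=3: C(8,3)·!5 = 56·44 = 2464
  i=4: C(8,4)·!4 = 70·9 = 630
  i=5: C(8,5)·!3 = 56·2 = 112
Total = 40291.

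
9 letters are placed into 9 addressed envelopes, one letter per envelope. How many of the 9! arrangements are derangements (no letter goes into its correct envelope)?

Recurrence: !9 = 8·(!8 + !7).
!9 = 8·(14833 + 1854) = 8·16687 = 133496

133496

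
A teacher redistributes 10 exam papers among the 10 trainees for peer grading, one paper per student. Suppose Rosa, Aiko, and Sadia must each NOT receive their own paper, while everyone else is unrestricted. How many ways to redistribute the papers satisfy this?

2656080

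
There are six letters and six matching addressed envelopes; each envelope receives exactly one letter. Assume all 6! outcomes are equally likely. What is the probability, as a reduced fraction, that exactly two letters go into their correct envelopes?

Favorable outcomes: C(6,2)·!4 = 15·9 = 135.
Total outcomes: 6! = 720.
Probability = 135/720 = 3/16.

3/16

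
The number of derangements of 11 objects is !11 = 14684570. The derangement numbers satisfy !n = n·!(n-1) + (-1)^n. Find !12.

!12 = 12·14684570 + 1 = 176214841.

176214841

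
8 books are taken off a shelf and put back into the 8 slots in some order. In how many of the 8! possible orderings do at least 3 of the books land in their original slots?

Sum C(8,i)·!(8-i) for i = 3..8:
  i=3: C(8,3)·!5 = 56·44 = 2464
  i=4: C(8,4)·!4 = 70·9 = 630
  i=5: C(8,5)·!3 = 56·2 = 112
  i=6: C(8,6)·!2 = 28·1 = 28
  i=7: C(8,7)·!1 = 8·0 = 0
  i=8: C(8,8)·!0 = 1·1 = 1
Total = 3235.

3235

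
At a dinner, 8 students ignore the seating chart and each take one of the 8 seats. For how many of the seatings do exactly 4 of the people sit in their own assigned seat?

630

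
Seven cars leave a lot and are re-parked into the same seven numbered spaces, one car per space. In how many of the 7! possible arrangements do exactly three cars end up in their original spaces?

315

Pick the 3 fixed positions: C(7,3) = 35 ways.
The remaining 4 must be deranged: !4 = 9.
Total: 35 × 9 = 315.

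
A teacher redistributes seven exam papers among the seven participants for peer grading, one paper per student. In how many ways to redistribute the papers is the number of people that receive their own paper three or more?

407

Sum C(7,i)·!(7-i) for i = 3..7:
  i=3: C(7,3)·!4 = 35·9 = 315
  i=4: C(7,4)·!3 = 35·2 = 70
  i=5: C(7,5)·!2 = 21·1 = 21
  i=6: C(7,6)·!1 = 7·0 = 0
  i=7: C(7,7)·!0 = 1·1 = 1
Total = 407.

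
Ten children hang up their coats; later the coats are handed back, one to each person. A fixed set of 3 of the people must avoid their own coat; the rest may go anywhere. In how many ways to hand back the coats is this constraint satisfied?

2656080

Inclusion-exclusion on the 3 forbidden self-matches:
Σ_{j=0}^{3} (-1)^j C(3,j)(10-j)!
= C(3,0)·10! - C(3,1)·9! + C(3,2)·8! - C(3,3)·7!
= 3628800 - 1088640 + 120960 - 5040
= 2656080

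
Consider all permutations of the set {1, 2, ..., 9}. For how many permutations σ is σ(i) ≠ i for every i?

133496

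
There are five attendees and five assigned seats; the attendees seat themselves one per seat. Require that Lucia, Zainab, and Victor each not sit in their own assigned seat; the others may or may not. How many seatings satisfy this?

64

Let A_j be the event that the j-th constrained one is fixed. By inclusion-exclusion over the 3 events:
Σ_{j=0}^{3} (-1)^j C(3,j)(5-j)!
= C(3,0)·5! - C(3,1)·4! + C(3,2)·3! - C(3,3)·2!
= 120 - 72 + 18 - 2
= 64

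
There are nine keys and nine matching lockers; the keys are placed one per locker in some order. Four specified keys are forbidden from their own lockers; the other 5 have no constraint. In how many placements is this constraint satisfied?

Let A_j be the event that the j-th constrained one is fixed. By inclusion-exclusion over the 4 events:
Σ_{j=0}^{4} (-1)^j C(4,j)(9-j)!
= C(4,0)·9! - C(4,1)·8! + C(4,2)·7! - C(4,3)·6! + C(4,4)·5!
= 362880 - 161280 + 30240 - 2880 + 120
= 229080

229080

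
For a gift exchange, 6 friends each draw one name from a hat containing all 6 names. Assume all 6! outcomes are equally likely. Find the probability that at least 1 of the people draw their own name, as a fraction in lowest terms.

91/144

Favorable outcomes: Σ_{i≥1} C(6,i)·!(6-i) = 6·44 + 15·9 + 20·2 + 15·1 + 6·0 + 1·1 = 455.
Total outcomes: 6! = 720.
Probability = 455/720 = 91/144.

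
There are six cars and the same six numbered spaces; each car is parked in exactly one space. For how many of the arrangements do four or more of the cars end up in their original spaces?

16

Sum C(6,i)·!(6-i) for i = 4..6:
  i=4: C(6,4)·!2 = 15·1 = 15
  i=5: C(6,5)·!1 = 6·0 = 0
  i=6: C(6,6)·!0 = 1·1 = 1
Total = 16.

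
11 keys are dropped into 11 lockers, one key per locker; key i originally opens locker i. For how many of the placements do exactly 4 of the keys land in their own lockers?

Pick the 4 fixed positions: C(11,4) = 330 ways.
The other 7 form a derangement: !7 = 1854.
Total: 330 × 1854 = 611820.

611820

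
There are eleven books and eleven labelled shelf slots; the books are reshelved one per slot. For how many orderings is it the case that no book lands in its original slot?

The subfactorial !11 = [11!/e] (nearest integer).
11! = 39916800, and 39916800/e ≈ 14684570.08, so !11 = 14684570.

14684570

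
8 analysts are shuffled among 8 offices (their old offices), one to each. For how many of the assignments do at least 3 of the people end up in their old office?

# with exactly i fixed is C(8,i)·!(8-i); sum over i=3..8:
  i=3: C(8,3)·!5 = 56·44 = 2464
  i=4: C(8,4)·!4 = 70·9 = 630
  i=5: C(8,5)·!3 = 56·2 = 112
  i=6: C(8,6)·!2 = 28·1 = 28
  i=7: C(8,7)·!1 = 8·0 = 0
  i=8: C(8,8)·!0 = 1·1 = 1
Total = 3235.

3235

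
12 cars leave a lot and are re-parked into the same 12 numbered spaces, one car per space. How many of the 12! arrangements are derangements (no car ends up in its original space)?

176214841

The number of derangements of 12 is !12 = Σ_{k=0}^{12} (-1)^k·12!/k!
= 12! - 12!/1! + 12!/2! - 12!/3! + 12!/4! - 12!/5! + 12!/6! - 12!/7! + 12!/8! - 12!/9! + 12!/10! - 12!/11! + 12!/12!
= 479001600 - 479001600 + 239500800 - 79833600 + 19958400 - 3991680 + 665280 - 95040 + 11880 - 1320 + 132 - 12 + 1
= 176214841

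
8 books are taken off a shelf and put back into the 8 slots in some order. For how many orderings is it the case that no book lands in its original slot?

14833

Use !n = (n-1)(!(n-1) + !(n-2)).
!8 = 7·(1854 + 265) = 7·2119 = 14833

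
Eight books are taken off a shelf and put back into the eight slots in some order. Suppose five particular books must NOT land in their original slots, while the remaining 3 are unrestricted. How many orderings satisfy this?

21234

Let A_j be the event that the j-th constrained one is fixed. By inclusion-exclusion over the 5 events:
Σ_{j=0}^{5} (-1)^j C(5,j)(8-j)!
= C(5,0)·8! - C(5,1)·7! + C(5,2)·6! - C(5,3)·5! + C(5,4)·4! - C(5,5)·3!
= 40320 - 25200 + 7200 - 1200 + 120 - 6
= 21234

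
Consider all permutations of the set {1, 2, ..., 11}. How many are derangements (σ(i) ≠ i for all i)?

!11 is the nearest integer to 11!/e.
11! = 39916800, and 39916800/e ≈ 14684570.08, so !11 = 14684570.

14684570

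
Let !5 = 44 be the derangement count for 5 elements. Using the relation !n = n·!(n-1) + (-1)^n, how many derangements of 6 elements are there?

!6 = 6·44 + 1 = 265.

265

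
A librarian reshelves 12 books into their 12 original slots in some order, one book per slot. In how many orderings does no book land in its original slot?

176214841

Recurrence: !12 = 12·!11 + (-1)^12.
!12 = 12·14684570 + 1 = 176214841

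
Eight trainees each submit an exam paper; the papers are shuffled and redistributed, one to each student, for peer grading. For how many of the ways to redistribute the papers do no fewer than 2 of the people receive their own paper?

10655

# with exactly i fixed is C(8,i)·!(8-i); sum over i=2..8:
  i=2: C(8,2)·!6 = 28·265 = 7420
  i=3: C(8,3)·!5 = 56·44 = 2464
  i=4: C(8,4)·!4 = 70·9 = 630
  i=5: C(8,5)·!3 = 56·2 = 112
  i=6: C(8,6)·!2 = 28·1 = 28
  i=7: C(8,7)·!1 = 8·0 = 0
  i=8: C(8,8)·!0 = 1·1 = 1
Total = 10655.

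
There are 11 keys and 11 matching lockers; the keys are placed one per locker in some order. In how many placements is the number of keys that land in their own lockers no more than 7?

Sum C(11,i)·!(11-i) for i = 0..7:
  i=0: C(11,0)·!11 = 1·14684570 = 14684570
  i=1: C(11,1)·!10 = 11·1334961 = 14684571
  i=2: C(11,2)·!9 = 55·133496 = 7342280
  i=3: C(11,3)·!8 = 165·14833 = 2447445
  i=4: C(11,4)·!7 = 330·1854 = 611820
  i=5: C(11,5)·!6 = 462·265 = 122430
  i=6: C(11,6)·!5 = 462·44 = 20328
  i=7: C(11,7)·!4 = 330·9 = 2970
Total = 39916414.

39916414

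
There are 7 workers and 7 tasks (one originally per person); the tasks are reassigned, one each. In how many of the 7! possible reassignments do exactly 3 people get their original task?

315

Choose which 3 of the 7 are fixed: C(7,3) = 35.
The remaining 4 must be deranged: !4 = 9.
Total: 35 × 9 = 315.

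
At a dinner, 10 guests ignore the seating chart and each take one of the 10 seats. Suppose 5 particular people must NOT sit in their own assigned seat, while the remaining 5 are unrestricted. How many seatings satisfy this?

Inclusion-exclusion on the 5 forbidden self-matches:
Σ_{j=0}^{5} (-1)^j C(5,j)(10-j)!
= C(5,0)·10! - C(5,1)·9! + C(5,2)·8! - C(5,3)·7! + C(5,4)·6! - C(5,5)·5!
= 3628800 - 1814400 + 403200 - 50400 + 3600 - 120
= 2170680

2170680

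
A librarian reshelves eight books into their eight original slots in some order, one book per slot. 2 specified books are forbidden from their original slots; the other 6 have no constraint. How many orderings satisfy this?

30960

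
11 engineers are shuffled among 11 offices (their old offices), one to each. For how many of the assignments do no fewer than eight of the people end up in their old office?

386

Sum C(11,i)·!(11-i) for i = 8..11:
  i=8: C(11,8)·!3 = 165·2 = 330
  i=9: C(11,9)·!2 = 55·1 = 55
  i=10: C(11,10)·!1 = 11·0 = 0
  i=11: C(11,11)·!0 = 1·1 = 1
Total = 386.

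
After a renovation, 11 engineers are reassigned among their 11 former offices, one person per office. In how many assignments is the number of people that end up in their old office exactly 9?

55

Pick the 9 fixed positions: C(11,9) = 55 ways.
The remaining 2 must be deranged: !2 = 1.
Total: 55 × 1 = 55.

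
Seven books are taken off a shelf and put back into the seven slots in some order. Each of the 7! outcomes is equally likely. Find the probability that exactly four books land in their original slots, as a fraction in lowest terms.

Favorable outcomes: C(7,4)·!3 = 35·2 = 70.
Total outcomes: 7! = 5040.
Probability = 70/5040 = 1/72.

1/72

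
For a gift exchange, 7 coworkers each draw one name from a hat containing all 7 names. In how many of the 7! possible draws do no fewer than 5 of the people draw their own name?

22

Sum C(7,i)·!(7-i) for i = 5..7:
  i=5: C(7,5)·!2 = 21·1 = 21
  i=6: C(7,6)·!1 = 7·0 = 0
  i=7: C(7,7)·!0 = 1·1 = 1
Total = 22.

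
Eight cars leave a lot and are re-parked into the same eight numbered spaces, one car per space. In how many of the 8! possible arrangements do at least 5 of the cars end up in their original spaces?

141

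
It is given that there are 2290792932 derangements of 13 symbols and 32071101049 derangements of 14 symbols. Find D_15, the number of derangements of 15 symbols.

D_15 = (15-1)·(D_14 + D_13) = 14·(32071101049 + 2290792932) = 14·34361893981 = 481066515734.

481066515734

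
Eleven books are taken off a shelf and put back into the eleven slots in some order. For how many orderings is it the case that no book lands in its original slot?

14684570

Recurrence: !11 = 10·(!10 + !9).
!11 = 10·(1334961 + 133496) = 10·1468457 = 14684570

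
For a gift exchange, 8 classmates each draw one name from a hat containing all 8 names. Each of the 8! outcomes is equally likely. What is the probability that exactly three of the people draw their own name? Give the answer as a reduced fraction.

11/180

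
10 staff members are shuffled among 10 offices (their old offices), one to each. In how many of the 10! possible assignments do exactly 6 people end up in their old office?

Pick the 6 fixed positions: C(10,6) = 210 ways.
The other 4 form a derangement: !4 = 9.
Total: 210 × 9 = 1890.

1890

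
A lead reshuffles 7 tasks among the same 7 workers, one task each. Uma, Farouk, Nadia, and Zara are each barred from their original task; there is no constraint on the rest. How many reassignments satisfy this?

2790

Let A_j be the event that the j-th constrained one is fixed. By inclusion-exclusion over the 4 events:
Σ_{j=0}^{4} (-1)^j C(4,j)(7-j)!
= C(4,0)·7! - C(4,1)·6! + C(4,2)·5! - C(4,3)·4! + C(4,4)·3!
= 5040 - 2880 + 720 - 96 + 6
= 2790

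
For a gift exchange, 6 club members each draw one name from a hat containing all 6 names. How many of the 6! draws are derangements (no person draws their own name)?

By inclusion-exclusion, !6 = Σ (-1)^k · 6!/k! for k=0..6
= 6! - 6!/1! + 6!/2! - 6!/3! + 6!/4! - 6!/5! + 6!/6!
= 720 - 720 + 360 - 120 + 30 - 6 + 1
= 265

265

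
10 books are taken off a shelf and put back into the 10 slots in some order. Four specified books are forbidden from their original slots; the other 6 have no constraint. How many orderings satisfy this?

2399760

Inclusion-exclusion on the 4 forbidden self-matches:
Σ_{j=0}^{4} (-1)^j C(4,j)(10-j)!
= C(4,0)·10! - C(4,1)·9! + C(4,2)·8! - C(4,3)·7! + C(4,4)·6!
= 3628800 - 1451520 + 241920 - 20160 + 720
= 2399760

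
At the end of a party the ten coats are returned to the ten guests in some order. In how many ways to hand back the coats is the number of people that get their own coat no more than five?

Sum C(10,i)·!(10-i) for i = 0..5:
  i=0: C(10,0)·!10 = 1·1334961 = 1334961
  i=1: C(10,1)·!9 = 10·133496 = 1334960
  i=2: C(10,2)·!8 = 45·14833 = 667485
  i=3: C(10,3)·!7 = 120·1854 = 222480
  i=4: C(10,4)·!6 = 210·265 = 55650
  i=5: C(10,5)·!5 = 252·44 = 11088
Total = 3626624.

3626624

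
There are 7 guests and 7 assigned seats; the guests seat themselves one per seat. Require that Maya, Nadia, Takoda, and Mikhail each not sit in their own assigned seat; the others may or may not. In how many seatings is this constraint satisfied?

Inclusion-exclusion on the 4 forbidden self-matches:
Σ_{j=0}^{4} (-1)^j C(4,j)(7-j)!
= C(4,0)·7! - C(4,1)·6! + C(4,2)·5! - C(4,3)·4! + C(4,4)·3!
= 5040 - 2880 + 720 - 96 + 6
= 2790

2790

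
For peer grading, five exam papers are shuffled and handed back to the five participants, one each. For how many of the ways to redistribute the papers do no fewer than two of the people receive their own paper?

31

Sum C(5,i)·!(5-i) for i = 2..5:
  i=2: C(5,2)·!3 = 10·2 = 20
  i=3: C(5,3)·!2 = 10·1 = 10
  i=4: C(5,4)·!1 = 5·0 = 0
  i=5: C(5,5)·!0 = 1·1 = 1
Total = 31.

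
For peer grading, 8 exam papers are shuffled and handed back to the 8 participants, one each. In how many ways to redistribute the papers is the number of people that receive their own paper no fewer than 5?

141

Sum C(8,i)·!(8-i) for i = 5..8:
  i=5: C(8,5)·!3 = 56·2 = 112
  i=6: C(8,6)·!2 = 28·1 = 28
  i=7: C(8,7)·!1 = 8·0 = 0
  i=8: C(8,8)·!0 = 1·1 = 1
Total = 141.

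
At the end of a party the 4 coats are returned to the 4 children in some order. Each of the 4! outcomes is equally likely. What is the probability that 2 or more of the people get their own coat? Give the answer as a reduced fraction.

7/24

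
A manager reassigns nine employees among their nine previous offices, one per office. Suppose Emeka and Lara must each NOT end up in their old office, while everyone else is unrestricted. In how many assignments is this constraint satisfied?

287280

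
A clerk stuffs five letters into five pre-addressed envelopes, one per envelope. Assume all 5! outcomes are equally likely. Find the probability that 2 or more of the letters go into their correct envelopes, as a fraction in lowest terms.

Favorable outcomes: Σ_{i≥2} C(5,i)·!(5-i) = 10·2 + 10·1 + 5·0 + 1·1 = 31.
Total outcomes: 5! = 120.
Probability = 31/120 = 31/120.

31/120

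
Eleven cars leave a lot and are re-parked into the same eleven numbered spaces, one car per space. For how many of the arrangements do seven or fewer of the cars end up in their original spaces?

39916414

# with exactly i fixed is C(11,i)·!(11-i); sum over i=0..7:
  i=0: C(11,0)·!11 = 1·14684570 = 14684570
  i=1: C(11,1)·!10 = 11·1334961 = 14684571
  i=2: C(11,2)·!9 = 55·133496 = 7342280
  i=3: C(11,3)·!8 = 165·14833 = 2447445
  i=4: C(11,4)·!7 = 330·1854 = 611820
  i=5: C(11,5)·!6 = 462·265 = 122430
  i=6: C(11,6)·!5 = 462·44 = 20328
  i=7: C(11,7)·!4 = 330·9 = 2970
Total = 39916414.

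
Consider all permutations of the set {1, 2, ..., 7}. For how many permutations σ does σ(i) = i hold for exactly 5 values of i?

Pick the 5 fixed positions: C(7,5) = 21 ways.
The remaining 2 must be deranged: !2 = 1.
Total: 21 × 1 = 21.

21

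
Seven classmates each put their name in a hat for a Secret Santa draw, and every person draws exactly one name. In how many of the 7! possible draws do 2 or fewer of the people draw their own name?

Sum C(7,i)·!(7-i) for i = 0..2:
  i=0: C(7,0)·!7 = 1·1854 = 1854
  i=1: C(7,1)·!6 = 7·265 = 1855
  i=2: C(7,2)·!5 = 21·44 = 924
Total = 4633.

4633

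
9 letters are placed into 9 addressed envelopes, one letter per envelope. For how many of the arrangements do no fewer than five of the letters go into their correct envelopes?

Sum C(9,i)·!(9-i) for i = 5..9:
  i=5: C(9,5)·!4 = 126·9 = 1134
  i=6: C(9,6)·!3 = 84·2 = 168
  i=7: C(9,7)·!2 = 36·1 = 36
  i=8: C(9,8)·!1 = 9·0 = 0
  i=9: C(9,9)·!0 = 1·1 = 1
Total = 1339.

1339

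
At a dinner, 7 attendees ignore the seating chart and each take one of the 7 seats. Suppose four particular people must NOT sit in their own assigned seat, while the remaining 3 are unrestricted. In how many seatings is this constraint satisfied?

Let A_j be the event that the j-th constrained one is fixed. By inclusion-exclusion over the 4 events:
Σ_{j=0}^{4} (-1)^j C(4,j)(7-j)!
= C(4,0)·7! - C(4,1)·6! + C(4,2)·5! - C(4,3)·4! + C(4,4)·3!
= 5040 - 2880 + 720 - 96 + 6
= 2790

2790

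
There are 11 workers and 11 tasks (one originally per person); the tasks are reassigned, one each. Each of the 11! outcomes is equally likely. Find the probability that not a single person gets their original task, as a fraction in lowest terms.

1468457/3991680

Favorable outcomes: !11 = 14684570.
Total outcomes: 11! = 39916800.
Probability = 14684570/39916800 = 1468457/3991680.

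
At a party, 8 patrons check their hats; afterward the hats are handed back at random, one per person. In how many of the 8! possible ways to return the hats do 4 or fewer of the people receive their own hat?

Sum C(8,i)·!(8-i) for i = 0..4:
  i=0: C(8,0)·!8 = 1·14833 = 14833
  i=1: C(8,1)·!7 = 8·1854 = 14832
  i=2: C(8,2)·!6 = 28·265 = 7420
  i=3: C(8,3)·!5 = 56·44 = 2464
  i=4: C(8,4)·!4 = 70·9 = 630
Total = 40179.

40179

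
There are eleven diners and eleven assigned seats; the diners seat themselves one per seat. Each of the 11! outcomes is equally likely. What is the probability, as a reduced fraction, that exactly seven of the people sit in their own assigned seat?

Favorable outcomes: C(11,7)·!4 = 330·9 = 2970.
Total outcomes: 11! = 39916800.
Probability = 2970/39916800 = 1/13440.

1/13440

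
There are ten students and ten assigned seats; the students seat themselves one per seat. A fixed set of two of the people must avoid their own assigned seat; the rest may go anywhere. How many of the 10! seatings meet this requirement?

2943360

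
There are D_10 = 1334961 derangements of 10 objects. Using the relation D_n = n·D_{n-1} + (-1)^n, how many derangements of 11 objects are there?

14684570

D_11 = 11·1334961 - 1 = 14684570.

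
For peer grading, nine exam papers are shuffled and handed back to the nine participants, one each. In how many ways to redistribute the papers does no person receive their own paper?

By inclusion-exclusion, !9 = Σ (-1)^k · 9!/k! for k=0..9
= 9! - 9!/1! + 9!/2! - 9!/3! + 9!/4! - 9!/5! + 9!/6! - 9!/7! + 9!/8! - 9!/9!
= 362880 - 362880 + 181440 - 60480 + 15120 - 3024 + 504 - 72 + 9 - 1
= 133496

133496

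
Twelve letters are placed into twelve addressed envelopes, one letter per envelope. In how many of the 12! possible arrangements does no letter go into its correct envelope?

176214841

Use !n = (n-1)(!(n-1) + !(n-2)).
!12 = 11·(14684570 + 1334961) = 11·16019531 = 176214841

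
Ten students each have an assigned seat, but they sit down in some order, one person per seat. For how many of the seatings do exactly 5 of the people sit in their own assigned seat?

Choose which 5 of the 10 are fixed: C(10,5) = 252.
The remaining 5 must be deranged: !5 = 44.
Total: 252 × 44 = 11088.

11088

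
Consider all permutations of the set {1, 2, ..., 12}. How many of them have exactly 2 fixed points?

88107426

Choose which 2 of the 12 are fixed: C(12,2) = 66.
The remaining 10 must be deranged: !10 = 1334961.
Total: 66 × 1334961 = 88107426.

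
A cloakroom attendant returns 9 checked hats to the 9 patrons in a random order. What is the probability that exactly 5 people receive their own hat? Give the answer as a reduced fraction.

Favorable outcomes: C(9,5)·!4 = 126·9 = 1134.
Total outcomes: 9! = 362880.
Probability = 1134/362880 = 1/320.

1/320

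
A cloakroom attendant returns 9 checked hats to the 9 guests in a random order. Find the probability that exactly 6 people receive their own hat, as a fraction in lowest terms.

1/2160

Favorable outcomes: C(9,6)·!3 = 84·2 = 168.
Total outcomes: 9! = 362880.
Probability = 168/362880 = 1/2160.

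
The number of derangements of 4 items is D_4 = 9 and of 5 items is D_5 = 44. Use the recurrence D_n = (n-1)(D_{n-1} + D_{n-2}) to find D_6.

265

D_6 = (6-1)·(D_5 + D_4) = 5·(44 + 9) = 5·53 = 265.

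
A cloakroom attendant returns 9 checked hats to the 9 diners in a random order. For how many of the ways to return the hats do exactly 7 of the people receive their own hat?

Pick the 7 fixed positions: C(9,7) = 36 ways.
The remaining 2 must be deranged: !2 = 1.
Total: 36 × 1 = 36.

36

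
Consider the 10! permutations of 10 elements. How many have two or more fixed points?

Sum C(10,i)·!(10-i) for i = 2..10:
  i=2: C(10,2)·!8 = 45·14833 = 667485
  i=3: C(10,3)·!7 = 120·1854 = 222480
  i=4: C(10,4)·!6 = 210·265 = 55650
  i=5: C(10,5)·!5 = 252·44 = 11088
  i=6: C(10,6)·!4 = 210·9 = 1890
  i=7: C(10,7)·!3 = 120·2 = 240
  i=8: C(10,8)·!2 = 45·1 = 45
  i=9: C(10,9)·!1 = 10·0 = 0
  i=10: C(10,10)·!0 = 1·1 = 1
Total = 958879.

958879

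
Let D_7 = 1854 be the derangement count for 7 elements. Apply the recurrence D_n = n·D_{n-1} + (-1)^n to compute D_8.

D_8 = 8·1854 + 1 = 14833.

14833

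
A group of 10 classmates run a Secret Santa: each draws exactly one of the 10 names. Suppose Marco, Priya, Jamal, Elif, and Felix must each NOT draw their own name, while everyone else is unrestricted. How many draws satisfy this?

2170680

Inclusion-exclusion on the 5 forbidden self-matches:
Σ_{j=0}^{5} (-1)^j C(5,j)(10-j)!
= C(5,0)·10! - C(5,1)·9! + C(5,2)·8! - C(5,3)·7! + C(5,4)·6! - C(5,5)·5!
= 3628800 - 1814400 + 403200 - 50400 + 3600 - 120
= 2170680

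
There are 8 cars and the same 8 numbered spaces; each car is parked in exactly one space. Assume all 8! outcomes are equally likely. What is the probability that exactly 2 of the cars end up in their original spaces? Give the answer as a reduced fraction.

Favorable outcomes: C(8,2)·!6 = 28·265 = 7420.
Total outcomes: 8! = 40320.
Probability = 7420/40320 = 53/288.

53/288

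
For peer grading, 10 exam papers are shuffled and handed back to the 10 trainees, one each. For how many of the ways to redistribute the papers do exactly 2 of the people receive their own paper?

Choose which 2 of the 10 are fixed: C(10,2) = 45.
The other 8 form a derangement: !8 = 14833.
Total: 45 × 14833 = 667485.

667485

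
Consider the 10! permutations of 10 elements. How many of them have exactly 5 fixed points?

Pick the 5 fixed positions: C(10,5) = 252 ways.
The remaining 5 must be deranged: !5 = 44.
Total: 252 × 44 = 11088.

11088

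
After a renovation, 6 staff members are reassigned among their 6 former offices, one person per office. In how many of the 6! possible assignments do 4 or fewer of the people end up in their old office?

Sum C(6,i)·!(6-i) for i = 0..4:
  i=0: C(6,0)·!6 = 1·265 = 265
  i=1: C(6,1)·!5 = 6·44 = 264
  i=2: C(6,2)·!4 = 15·9 = 135
  i=3: C(6,3)·!3 = 20·2 = 40
  i=4: C(6,4)·!2 = 15·1 = 15
Total = 719.

719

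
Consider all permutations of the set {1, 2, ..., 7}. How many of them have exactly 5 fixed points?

21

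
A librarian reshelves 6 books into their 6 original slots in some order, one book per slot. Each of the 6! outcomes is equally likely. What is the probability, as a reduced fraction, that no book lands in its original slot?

53/144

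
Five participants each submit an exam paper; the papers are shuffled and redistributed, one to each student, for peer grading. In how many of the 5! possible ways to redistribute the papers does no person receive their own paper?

44

The number of derangements of 5 is !5 = Σ_{k=0}^{5} (-1)^k·5!/k!
= 5! - 5!/1! + 5!/2! - 5!/3! + 5!/4! - 5!/5!
= 120 - 120 + 60 - 20 + 5 - 1
= 44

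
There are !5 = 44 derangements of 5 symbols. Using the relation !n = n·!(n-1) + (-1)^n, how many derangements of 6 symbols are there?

265

!6 = 6·44 + 1 = 265.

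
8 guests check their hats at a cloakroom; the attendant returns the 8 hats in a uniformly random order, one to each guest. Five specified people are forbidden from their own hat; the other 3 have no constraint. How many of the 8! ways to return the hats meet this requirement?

21234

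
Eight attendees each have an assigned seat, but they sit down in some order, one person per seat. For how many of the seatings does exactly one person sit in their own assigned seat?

14832

Pick the single fixed position: C(8,1) = 8 ways.
The remaining 7 must be deranged: !7 = 1854.
Total: 8 × 1854 = 14832.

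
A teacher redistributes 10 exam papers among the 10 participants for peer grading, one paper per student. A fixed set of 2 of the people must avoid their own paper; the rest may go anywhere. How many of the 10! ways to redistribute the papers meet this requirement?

2943360

Let A_j be the event that the j-th constrained one is fixed. By inclusion-exclusion over the 2 events:
Σ_{j=0}^{2} (-1)^j C(2,j)(10-j)!
= C(2,0)·10! - C(2,1)·9! + C(2,2)·8!
= 3628800 - 725760 + 40320
= 2943360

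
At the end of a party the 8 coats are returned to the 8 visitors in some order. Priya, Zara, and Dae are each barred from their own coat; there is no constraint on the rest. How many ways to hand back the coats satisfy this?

Let A_j be the event that the j-th constrained one is fixed. By inclusion-exclusion over the 3 events:
Σ_{j=0}^{3} (-1)^j C(3,j)(8-j)!
= C(3,0)·8! - C(3,1)·7! + C(3,2)·6! - C(3,3)·5!
= 40320 - 15120 + 2160 - 120
= 27240

27240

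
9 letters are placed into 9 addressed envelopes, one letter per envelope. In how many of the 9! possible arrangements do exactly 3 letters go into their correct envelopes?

22260

Choose which 3 of the 9 are fixed: C(9,3) = 84.
The other 6 form a derangement: !6 = 265.
Total: 84 × 265 = 22260.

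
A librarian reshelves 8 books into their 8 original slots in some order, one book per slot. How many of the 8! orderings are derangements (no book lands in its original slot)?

14833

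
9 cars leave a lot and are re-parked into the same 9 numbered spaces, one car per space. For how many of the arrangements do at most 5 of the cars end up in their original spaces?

Sum C(9,i)·!(9-i) for i = 0..5:
  i=0: C(9,0)·!9 = 1·133496 = 133496
  i=1: C(9,1)·!8 = 9·14833 = 133497
  i=2: C(9,2)·!7 = 36·1854 = 66744
  i=3: C(9,3)·!6 = 84·265 = 22260
  i=4: C(9,4)·!5 = 126·44 = 5544
  i=5: C(9,5)·!4 = 126·9 = 1134
Total = 362675.

362675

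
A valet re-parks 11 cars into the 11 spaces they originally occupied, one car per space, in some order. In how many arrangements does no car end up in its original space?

Recurrence: !11 = 10·(!10 + !9).
!11 = 10·(1334961 + 133496) = 10·1468457 = 14684570

14684570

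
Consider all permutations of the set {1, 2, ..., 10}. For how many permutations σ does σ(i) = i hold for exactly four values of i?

Pick the 4 fixed positions: C(10,4) = 210 ways.
The remaining 6 must be deranged: !6 = 265.
Total: 210 × 265 = 55650.

55650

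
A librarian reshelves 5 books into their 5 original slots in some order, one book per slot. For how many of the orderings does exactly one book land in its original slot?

45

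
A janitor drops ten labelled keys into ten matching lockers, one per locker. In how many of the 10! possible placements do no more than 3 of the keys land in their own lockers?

3559886

Sum C(10,i)·!(10-i) for i = 0..3:
  i=0: C(10,0)·!10 = 1·1334961 = 1334961
  i=1: C(10,1)·!9 = 10·133496 = 1334960
  i=2: C(10,2)·!8 = 45·14833 = 667485
  i=3: C(10,3)·!7 = 120·1854 = 222480
Total = 3559886.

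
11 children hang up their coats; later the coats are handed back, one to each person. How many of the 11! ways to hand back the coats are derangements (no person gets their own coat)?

14684570

Use !n = (n-1)(!(n-1) + !(n-2)).
!11 = 10·(1334961 + 133496) = 10·1468457 = 14684570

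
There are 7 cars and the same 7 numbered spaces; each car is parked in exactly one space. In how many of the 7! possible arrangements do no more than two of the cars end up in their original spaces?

Sum C(7,i)·!(7-i) for i = 0..2:
  i=0: C(7,0)·!7 = 1·1854 = 1854
  i=1: C(7,1)·!6 = 7·265 = 1855
  i=2: C(7,2)·!5 = 21·44 = 924
Total = 4633.

4633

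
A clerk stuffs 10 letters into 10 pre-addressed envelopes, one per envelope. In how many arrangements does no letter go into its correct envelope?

1334961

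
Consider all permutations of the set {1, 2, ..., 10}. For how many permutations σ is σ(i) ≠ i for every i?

1334961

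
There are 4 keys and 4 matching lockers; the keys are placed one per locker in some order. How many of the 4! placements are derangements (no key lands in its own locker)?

!4 = 4! · Σ_{k=0}^{4} (-1)^k/k!
= 4! - 4!/1! + 4!/2! - 4!/3! + 4!/4!
= 24 - 24 + 12 - 4 + 1
= 9

9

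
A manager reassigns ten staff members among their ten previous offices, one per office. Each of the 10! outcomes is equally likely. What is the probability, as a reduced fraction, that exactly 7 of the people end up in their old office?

Favorable outcomes: C(10,7)·!3 = 120·2 = 240.
Total outcomes: 10! = 3628800.
Probability = 240/3628800 = 1/15120.

1/15120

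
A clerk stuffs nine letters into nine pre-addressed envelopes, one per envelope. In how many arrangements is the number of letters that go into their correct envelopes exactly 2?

Pick the 2 fixed positions: C(9,2) = 36 ways.
The remaining 7 must be deranged: !7 = 1854.
Total: 36 × 1854 = 66744.

66744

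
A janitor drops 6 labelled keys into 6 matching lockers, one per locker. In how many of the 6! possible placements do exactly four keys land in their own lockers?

15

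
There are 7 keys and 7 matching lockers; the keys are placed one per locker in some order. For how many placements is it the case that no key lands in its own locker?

1854

!7 = 7! · Σ_{k=0}^{7} (-1)^k/k!
= 7! - 7!/1! + 7!/2! - 7!/3! + 7!/4! - 7!/5! + 7!/6! - 7!/7!
= 5040 - 5040 + 2520 - 840 + 210 - 42 + 7 - 1
= 1854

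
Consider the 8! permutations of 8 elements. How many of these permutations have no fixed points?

Use !n = (n-1)(!(n-1) + !(n-2)).
!8 = 7·(1854 + 265) = 7·2119 = 14833

14833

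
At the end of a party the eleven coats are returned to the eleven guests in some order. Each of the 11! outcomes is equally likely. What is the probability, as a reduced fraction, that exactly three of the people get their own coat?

2119/34560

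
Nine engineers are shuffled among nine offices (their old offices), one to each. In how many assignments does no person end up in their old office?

133496

Use !n = n·!(n-1) + (-1)^n.
!9 = 9·14833 - 1 = 133496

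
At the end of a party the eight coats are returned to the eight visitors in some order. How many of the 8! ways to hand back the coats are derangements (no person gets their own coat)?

14833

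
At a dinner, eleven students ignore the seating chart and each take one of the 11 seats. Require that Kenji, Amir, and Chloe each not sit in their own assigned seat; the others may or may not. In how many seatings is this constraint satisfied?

Let A_j be the event that the j-th constrained one is fixed. By inclusion-exclusion over the 3 events:
Σ_{j=0}^{3} (-1)^j C(3,j)(11-j)!
= C(3,0)·11! - C(3,1)·10! + C(3,2)·9! - C(3,3)·8!
= 39916800 - 10886400 + 1088640 - 40320
= 30078720

30078720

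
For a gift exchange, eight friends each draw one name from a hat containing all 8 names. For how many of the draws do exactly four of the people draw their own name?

Choose which 4 of the 8 are fixed: C(8,4) = 70.
The remaining 4 must be deranged: !4 = 9.
Total: 70 × 9 = 630.

630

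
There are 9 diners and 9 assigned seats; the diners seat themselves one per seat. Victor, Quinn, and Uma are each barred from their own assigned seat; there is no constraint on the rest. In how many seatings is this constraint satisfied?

Let A_j be the event that the j-th constrained one is fixed. By inclusion-exclusion over the 3 events:
Σ_{j=0}^{3} (-1)^j C(3,j)(9-j)!
= C(3,0)·9! - C(3,1)·8! + C(3,2)·7! - C(3,3)·6!
= 362880 - 120960 + 15120 - 720
= 256320

256320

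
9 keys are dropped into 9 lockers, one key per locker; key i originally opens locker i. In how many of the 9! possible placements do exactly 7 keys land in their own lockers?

36

Pick the 7 fixed positions: C(9,7) = 36 ways.
The other 2 form a derangement: !2 = 1.
Total: 36 × 1 = 36.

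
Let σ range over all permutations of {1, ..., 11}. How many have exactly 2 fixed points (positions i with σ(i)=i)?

7342280

Pick the 2 fixed positions: C(11,2) = 55 ways.
The remaining 9 must be deranged: !9 = 133496.
Total: 55 × 133496 = 7342280.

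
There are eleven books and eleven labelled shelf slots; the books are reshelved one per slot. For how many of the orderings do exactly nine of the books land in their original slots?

Choose which 9 of the 11 are fixed: C(11,9) = 55.
The remaining 2 must be deranged: !2 = 1.
Total: 55 × 1 = 55.

55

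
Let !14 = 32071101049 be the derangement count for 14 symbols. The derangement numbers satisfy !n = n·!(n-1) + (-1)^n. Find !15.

481066515734

!15 = 15·32071101049 - 1 = 481066515734.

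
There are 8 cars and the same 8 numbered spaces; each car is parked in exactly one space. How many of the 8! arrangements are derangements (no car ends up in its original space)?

The subfactorial !8 = [8!/e] (nearest integer).
8! = 40320, and 40320/e ≈ 14832.90, so !8 = 14833.

14833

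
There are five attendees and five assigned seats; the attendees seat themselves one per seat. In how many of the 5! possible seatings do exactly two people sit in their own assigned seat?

20

Choose which 2 of the 5 are fixed: C(5,2) = 10.
The remaining 3 must be deranged: !3 = 2.
Total: 10 × 2 = 20.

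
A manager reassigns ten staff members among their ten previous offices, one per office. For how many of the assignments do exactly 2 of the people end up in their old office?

667485

Choose which 2 of the 10 are fixed: C(10,2) = 45.
The remaining 8 must be deranged: !8 = 14833.
Total: 45 × 14833 = 667485.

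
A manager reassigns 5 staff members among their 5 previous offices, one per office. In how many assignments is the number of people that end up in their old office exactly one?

Choose which one of the 5 is fixed: C(5,1) = 5.
The other 4 form a derangement: !4 = 9.
Total: 5 × 9 = 45.

45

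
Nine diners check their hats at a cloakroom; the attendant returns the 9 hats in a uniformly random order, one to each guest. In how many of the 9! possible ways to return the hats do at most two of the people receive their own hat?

Sum C(9,i)·!(9-i) for i = 0..2:
  i=0: C(9,0)·!9 = 1·133496 = 133496
  i=1: C(9,1)·!8 = 9·14833 = 133497
  i=2: C(9,2)·!7 = 36·1854 = 66744
Total = 333737.

333737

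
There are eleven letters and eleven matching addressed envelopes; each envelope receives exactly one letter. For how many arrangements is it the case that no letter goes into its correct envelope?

!11 = 11! · Σ_{k=0}^{11} (-1)^k/k!
= 11! - 11!/1! + 11!/2! - 11!/3! + 11!/4! - 11!/5! + 11!/6! - 11!/7! + 11!/8! - 11!/9! + 11!/10! - 11!/11!
= 39916800 - 39916800 + 19958400 - 6652800 + 1663200 - 332640 + 55440 - 7920 + 990 - 110 + 11 - 1
= 14684570

14684570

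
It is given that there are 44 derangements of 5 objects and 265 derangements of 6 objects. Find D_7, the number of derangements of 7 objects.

1854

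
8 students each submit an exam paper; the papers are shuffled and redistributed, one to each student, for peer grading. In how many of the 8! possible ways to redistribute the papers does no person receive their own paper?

The subfactorial !8 = [8!/e] (nearest integer).
8! = 40320, and 40320/e ≈ 14832.90, so !8 = 14833.

14833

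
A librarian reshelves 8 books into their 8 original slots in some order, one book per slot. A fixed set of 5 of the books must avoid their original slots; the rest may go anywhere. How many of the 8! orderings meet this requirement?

21234

Let A_j be the event that the j-th constrained one is fixed. By inclusion-exclusion over the 5 events:
Σ_{j=0}^{5} (-1)^j C(5,j)(8-j)!
= C(5,0)·8! - C(5,1)·7! + C(5,2)·6! - C(5,3)·5! + C(5,4)·4! - C(5,5)·3!
= 40320 - 25200 + 7200 - 1200 + 120 - 6
= 21234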